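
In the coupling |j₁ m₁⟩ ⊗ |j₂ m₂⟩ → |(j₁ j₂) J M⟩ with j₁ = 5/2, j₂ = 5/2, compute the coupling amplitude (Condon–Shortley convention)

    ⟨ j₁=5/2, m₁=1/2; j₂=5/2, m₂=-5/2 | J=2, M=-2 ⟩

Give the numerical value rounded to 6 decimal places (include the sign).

j₁+j₂−J=3  J+j₁−j₂=2  J−j₁+j₂=2  j₁+j₂+J+1=8
(j₁±m₁, j₂±m₂, J±M) = (3,2,0,5,0,4)
P² = 720/7
sum k=0..0:
  [0] +1/24 = 1/24
S = 1/24
C² = P²·S² = 5/28 ; C = +0.422577

+0.422577  (= +√(5/28))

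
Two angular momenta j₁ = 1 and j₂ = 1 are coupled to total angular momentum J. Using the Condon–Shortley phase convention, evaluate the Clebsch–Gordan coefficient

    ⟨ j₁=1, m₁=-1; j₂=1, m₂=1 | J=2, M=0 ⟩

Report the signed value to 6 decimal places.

triangle: 0!*2!*2!/5! = 4/120
(j±m)!: 0!*2!*2!*0!*2!*2! = 16
prefactor² = (2J+1)*Δ*N² = 8/3
  k=0: +1/(0!*0!*2!*2!*0!*0!) = 1/4
Σ = 1/4  ⇒  CG² = 8/3*1/4² = 1/6
CG = +√(1/6) = +0.408248

+√(1/6) ≈ +0.408248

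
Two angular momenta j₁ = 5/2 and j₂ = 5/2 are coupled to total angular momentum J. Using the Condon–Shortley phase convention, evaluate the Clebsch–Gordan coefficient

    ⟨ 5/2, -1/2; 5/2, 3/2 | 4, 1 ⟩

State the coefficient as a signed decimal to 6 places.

triangle: 1!×4!×4!/10! = 576/3628800
(j±m)!: 2!×3!×4!×1!×5!×3! = 207360
prefactor² = (2J+1)×Δ×N² = 10368/35
  k=0: +1/(0!×1!×3!×4!×1!×0!) = 1/144
  k=1: −1/(1!×0!×2!×3!×2!×1!) = -1/24
Σ = -5/144  ⇒  CG² = 10368/35×(-5/144)² = 5/14
CG = −√(5/14) = -0.597614

−√(5/14) ≈ -0.597614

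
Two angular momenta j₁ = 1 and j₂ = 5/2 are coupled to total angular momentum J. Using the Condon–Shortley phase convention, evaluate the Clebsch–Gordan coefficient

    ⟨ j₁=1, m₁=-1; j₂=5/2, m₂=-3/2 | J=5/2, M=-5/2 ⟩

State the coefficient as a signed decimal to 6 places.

−√(2/7) ≈ -0.534522

triangle: 1!*1!*4!/7! = 24/5040
(j±m)!: 0!*2!*1!*4!*0!*5! = 5760
prefactor² = (2J+1)*Δ*N² = 1152/7
  k=1: −1/(1!*0!*1!*0!*0!*4!) = -1/24
Σ = -1/24  ⇒  CG² = 1152/7*(-1/24)² = 2/7
CG = −√(2/7) = -0.534522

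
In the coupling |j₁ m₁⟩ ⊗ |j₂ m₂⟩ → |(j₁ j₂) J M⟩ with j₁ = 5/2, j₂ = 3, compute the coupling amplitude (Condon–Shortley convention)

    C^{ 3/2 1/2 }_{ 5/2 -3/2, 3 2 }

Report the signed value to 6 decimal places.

−√(1/21) = -0.218218

triangle: 4!·1!·2!/8! = 48/40320
(j±m)!: 1!·4!·5!·1!·2!·1! = 5760
prefactor² = (2J+1)·Δ·N² = 192/7
  k=3: −1/(3!·1!·1!·2!·0!·0!) = -1/12
  k=4: +1/(4!·0!·0!·1!·1!·1!) = 1/24
Σ = -1/24  ⇒  CG² = 192/7·(-1/24)² = 1/21
CG = −√(1/21) = -0.218218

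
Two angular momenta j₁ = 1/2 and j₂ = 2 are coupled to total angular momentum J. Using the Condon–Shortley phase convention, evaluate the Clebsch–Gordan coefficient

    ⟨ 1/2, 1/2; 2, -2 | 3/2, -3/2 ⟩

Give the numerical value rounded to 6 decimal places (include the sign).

√[4·1!0!3!/5! · 1!0!0!4!0!3!] = √(144/5)
  +(−1)^0/∏(0,1,0,0,0,3)! = 1/6  (running 1/6)
⟨..|..⟩ = √(144/5)·(1/6) = +0.894427

+0.894427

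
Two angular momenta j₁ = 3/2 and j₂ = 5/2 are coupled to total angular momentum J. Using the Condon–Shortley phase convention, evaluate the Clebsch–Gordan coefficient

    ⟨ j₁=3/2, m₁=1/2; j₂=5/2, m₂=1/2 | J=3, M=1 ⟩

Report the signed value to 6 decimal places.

+√(1/60) ≈ +0.129099

j₁+j₂−J=1  J+j₁−j₂=2  J−j₁+j₂=4  j₁+j₂+J+1=8
(j₁±m₁, j₂±m₂, J±M) = (2,1,3,2,4,2)
P² = 48/5
sum k=0..1:
  [0] +1/6 = 1/6
  [1] −1/8 = -1/8
S = 1/24
C² = P²·S² = 1/60 ; C = +0.129099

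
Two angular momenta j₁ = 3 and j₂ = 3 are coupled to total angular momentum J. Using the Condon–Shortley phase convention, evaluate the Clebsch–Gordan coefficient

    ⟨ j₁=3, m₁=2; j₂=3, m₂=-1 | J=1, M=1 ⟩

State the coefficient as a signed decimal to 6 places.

triangle: 5!×1!×1!/8! = 120/40320
(j±m)!: 5!×1!×2!×4!×2!×0! = 11520
prefactor² = (2J+1)×Δ×N² = 720/7
  k=1: −1/(1!×4!×0!×1!×1!×0!) = -1/24
Σ = -1/24  ⇒  CG² = 720/7×(-1/24)² = 5/28
CG = −√(5/28) = -0.422577

-0.422577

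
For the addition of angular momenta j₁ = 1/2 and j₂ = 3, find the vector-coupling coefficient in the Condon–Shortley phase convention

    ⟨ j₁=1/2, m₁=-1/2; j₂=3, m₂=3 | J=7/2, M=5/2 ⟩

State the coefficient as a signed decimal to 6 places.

j₁+j₂−J=0  J+j₁−j₂=1  J−j₁+j₂=6  j₁+j₂+J+1=8
(j₁±m₁, j₂±m₂, J±M) = (0,1,6,0,6,1)
P² = 518400/7
sum k=0..0:
  [0] +1/720 = 1/720
S = 1/720
C² = P²·S² = 1/7 ; C = +0.377964

+√(1/7) = +0.377964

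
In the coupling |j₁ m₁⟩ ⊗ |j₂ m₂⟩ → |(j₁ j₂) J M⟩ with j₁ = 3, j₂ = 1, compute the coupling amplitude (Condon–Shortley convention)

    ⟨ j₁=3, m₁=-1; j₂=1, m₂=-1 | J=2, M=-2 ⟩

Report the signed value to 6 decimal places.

+0.218218  (= +√(1/21))

j₁+j₂−J=2  J+j₁−j₂=4  J−j₁+j₂=0  j₁+j₂+J+1=7
(j₁±m₁, j₂±m₂, J±M) = (2,4,0,2,0,4)
P² = 768/7
sum k=0..0:
  [0] +1/48 = 1/48
S = 1/48
C² = P²·S² = 1/21 ; C = +0.218218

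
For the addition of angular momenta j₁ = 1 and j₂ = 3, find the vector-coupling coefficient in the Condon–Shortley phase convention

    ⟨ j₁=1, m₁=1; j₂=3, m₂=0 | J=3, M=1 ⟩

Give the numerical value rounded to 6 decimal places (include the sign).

+√(1/2) ≈ +0.707107

triangle: 1!·1!·5!/8! = 120/40320
(j±m)!: 2!·0!·3!·3!·4!·2! = 3456
prefactor² = (2J+1)·Δ·N² = 72
  k=0: +1/(0!·1!·0!·3!·1!·2!) = 1/12
Σ = 1/12  ⇒  CG² = 72·1/12² = 1/2
CG = +√(1/2) = +0.707107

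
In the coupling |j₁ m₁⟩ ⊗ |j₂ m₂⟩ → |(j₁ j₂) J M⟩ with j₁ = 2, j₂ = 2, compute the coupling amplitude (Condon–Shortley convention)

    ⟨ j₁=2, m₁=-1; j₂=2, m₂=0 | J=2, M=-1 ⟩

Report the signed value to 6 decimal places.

−√(1/14) = -0.267261

j₁+j₂−J=2  J+j₁−j₂=2  J−j₁+j₂=2  j₁+j₂+J+1=7
(j₁±m₁, j₂±m₂, J±M) = (1,3,2,2,1,3)
P² = 8/7
sum k=1..2:
  [1] −1/2 = -1/2
  [2] +1/4 = 1/4
S = -1/4
C² = P²·S² = 1/14 ; C = -0.267261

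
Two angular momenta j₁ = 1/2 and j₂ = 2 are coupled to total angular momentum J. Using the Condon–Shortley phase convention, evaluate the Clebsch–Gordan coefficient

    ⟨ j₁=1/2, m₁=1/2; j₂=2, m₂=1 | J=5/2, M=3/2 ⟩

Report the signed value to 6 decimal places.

+0.894427  (= +√(4/5))

j₁+j₂−J=0  J+j₁−j₂=1  J−j₁+j₂=4  j₁+j₂+J+1=6
(j₁±m₁, j₂±m₂, J±M) = (1,0,3,1,4,1)
P² = 144/5
sum k=0..0:
  [0] +1/6 = 1/6
S = 1/6
C² = P²·S² = 4/5 ; C = +0.894427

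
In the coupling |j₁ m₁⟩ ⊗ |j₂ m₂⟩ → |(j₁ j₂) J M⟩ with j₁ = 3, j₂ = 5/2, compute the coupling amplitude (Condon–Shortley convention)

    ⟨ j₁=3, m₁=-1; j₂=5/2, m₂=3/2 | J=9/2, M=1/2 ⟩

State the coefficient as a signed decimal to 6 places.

−√(35/99) ≈ -0.594588

j₁+j₂−J=1  J+j₁−j₂=5  J−j₁+j₂=4  j₁+j₂+J+1=11
(j₁±m₁, j₂±m₂, J±M) = (2,4,4,1,5,4)
P² = 184320/77
sum k=0..1:
  [0] +1/576 = 1/576
  [1] −1/72 = -1/72
S = -7/576
C² = P²·S² = 35/99 ; C = -0.594588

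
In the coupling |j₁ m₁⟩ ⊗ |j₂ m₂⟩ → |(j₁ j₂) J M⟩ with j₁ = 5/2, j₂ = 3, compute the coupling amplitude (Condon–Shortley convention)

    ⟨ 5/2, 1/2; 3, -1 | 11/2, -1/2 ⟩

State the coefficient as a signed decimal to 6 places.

+0.569803  (= +√(25/77))

triangle: 0!·5!·6!/12! = 86400/479001600
(j±m)!: 3!·2!·2!·4!·5!·6! = 49766400
prefactor² = (2J+1)·Δ·N² = 8294400/77
  k=0: +1/(0!·0!·2!·2!·3!·4!) = 1/576
Σ = 1/576  ⇒  CG² = 8294400/77·1/576² = 25/77
CG = +√(25/77) = +0.569803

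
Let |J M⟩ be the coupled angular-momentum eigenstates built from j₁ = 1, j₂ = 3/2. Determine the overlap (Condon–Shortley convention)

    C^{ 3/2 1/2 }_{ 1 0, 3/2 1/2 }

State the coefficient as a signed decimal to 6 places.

j₁+j₂−J=1  J+j₁−j₂=1  J−j₁+j₂=2  j₁+j₂+J+1=5
(j₁±m₁, j₂±m₂, J±M) = (1,1,2,1,2,1)
P² = 4/15
sum k=0..1:
  [0] +1/2 = 1/2
  [1] −1/1 = -1
S = -1/2
C² = P²·S² = 1/15 ; C = -0.258199

-0.258199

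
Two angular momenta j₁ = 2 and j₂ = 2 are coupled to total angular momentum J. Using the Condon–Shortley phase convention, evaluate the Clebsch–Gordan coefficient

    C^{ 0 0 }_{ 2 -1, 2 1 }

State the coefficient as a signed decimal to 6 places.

−√(1/5) = -0.447214

triangle: 4!·0!·0!/5! = 24/120
(j±m)!: 1!·3!·3!·1!·0!·0! = 36
prefactor² = (2J+1)·Δ·N² = 36/5
  k=3: −1/(3!·1!·0!·0!·0!·0!) = -1/6
Σ = -1/6  ⇒  CG² = 36/5·(-1/6)² = 1/5
CG = −√(1/5) = -0.447214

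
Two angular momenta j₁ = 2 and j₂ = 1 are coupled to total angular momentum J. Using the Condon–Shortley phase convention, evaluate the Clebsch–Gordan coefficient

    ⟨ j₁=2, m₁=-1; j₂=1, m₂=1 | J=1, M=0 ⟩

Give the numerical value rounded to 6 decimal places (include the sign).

+0.547723

j₁+j₂−J=2  J+j₁−j₂=2  J−j₁+j₂=0  j₁+j₂+J+1=5
(j₁±m₁, j₂±m₂, J±M) = (1,3,2,0,1,1)
P² = 6/5
sum k=2..2:
  [2] +1/2 = 1/2
S = 1/2
C² = P²·S² = 3/10 ; C = +0.547723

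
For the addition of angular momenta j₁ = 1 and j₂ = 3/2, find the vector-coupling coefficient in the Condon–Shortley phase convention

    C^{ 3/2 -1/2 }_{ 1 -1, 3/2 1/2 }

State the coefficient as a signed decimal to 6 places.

-0.730297  (= −√(8/15))

triangle: 1!*1!*2!/5! = 2/120
(j±m)!: 0!*2!*2!*1!*1!*2! = 8
prefactor² = (2J+1)*Δ*N² = 8/15
  k=1: −1/(1!*0!*1!*1!*0!*1!) = -1
Σ = -1  ⇒  CG² = 8/15*(-1)² = 8/15
CG = −√(8/15) = -0.730297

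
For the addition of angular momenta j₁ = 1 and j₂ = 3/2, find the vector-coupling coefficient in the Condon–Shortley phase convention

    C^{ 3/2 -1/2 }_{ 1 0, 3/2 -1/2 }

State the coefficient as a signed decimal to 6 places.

j₁+j₂−J=1  J+j₁−j₂=1  J−j₁+j₂=2  j₁+j₂+J+1=5
(j₁±m₁, j₂±m₂, J±M) = (1,1,1,2,1,2)
P² = 4/15
sum k=0..1:
  [0] +1/1 = 1
  [1] −1/2 = -1/2
S = 1/2
C² = P²·S² = 1/15 ; C = +0.258199

+0.258199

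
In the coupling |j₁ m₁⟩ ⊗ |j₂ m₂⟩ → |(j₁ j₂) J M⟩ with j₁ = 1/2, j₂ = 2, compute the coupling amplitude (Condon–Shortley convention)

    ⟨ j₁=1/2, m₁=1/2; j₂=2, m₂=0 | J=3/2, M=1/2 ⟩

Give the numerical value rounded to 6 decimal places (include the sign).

triangle: 1!*0!*3!/5! = 6/120
(j±m)!: 1!*0!*2!*2!*2!*1! = 8
prefactor² = (2J+1)*Δ*N² = 8/5
  k=0: +1/(0!*1!*0!*2!*0!*1!) = 1/2
Σ = 1/2  ⇒  CG² = 8/5*1/2² = 2/5
CG = +√(2/5) = +0.632456

+√(2/5) ≈ +0.632456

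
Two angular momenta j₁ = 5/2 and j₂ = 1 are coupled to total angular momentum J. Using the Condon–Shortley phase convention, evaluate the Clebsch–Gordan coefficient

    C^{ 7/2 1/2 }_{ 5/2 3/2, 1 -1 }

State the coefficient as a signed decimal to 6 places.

√[8·0!5!2!/8! · 4!1!0!2!4!3!] = √(2304/7)
  +(−1)^0/∏(0,0,1,0,4,2)! = 1/48  (running 1/48)
⟨..|..⟩ = √(2304/7)·(1/48) = +0.377964

+√(1/7) ≈ +0.377964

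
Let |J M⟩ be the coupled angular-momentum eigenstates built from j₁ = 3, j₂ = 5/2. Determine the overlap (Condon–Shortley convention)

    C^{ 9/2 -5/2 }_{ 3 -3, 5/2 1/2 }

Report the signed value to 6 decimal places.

√[10·1!5!4!/11! · 0!6!3!2!2!7!] = √(691200/11)
  +(−1)^1/∏(1,0,5,2,0,2)! = -1/480  (running -1/480)
⟨..|..⟩ = √(691200/11)·(-1/480) = -0.522233

-0.522233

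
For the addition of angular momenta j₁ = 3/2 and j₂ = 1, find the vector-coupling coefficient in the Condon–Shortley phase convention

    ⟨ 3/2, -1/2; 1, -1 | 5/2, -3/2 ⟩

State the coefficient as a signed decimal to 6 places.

triangle: 0!×3!×2!/6! = 12/720
(j±m)!: 1!×2!×0!×2!×1!×4! = 96
prefactor² = (2J+1)×Δ×N² = 48/5
  k=0: +1/(0!×0!×2!×0!×1!×2!) = 1/4
Σ = 1/4  ⇒  CG² = 48/5×1/4² = 3/5
CG = +√(3/5) = +0.774597

+√(3/5) ≈ +0.774597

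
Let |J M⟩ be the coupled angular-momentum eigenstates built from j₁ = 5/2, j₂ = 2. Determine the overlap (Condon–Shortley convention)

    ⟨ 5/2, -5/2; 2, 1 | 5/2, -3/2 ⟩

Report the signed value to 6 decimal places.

j₁+j₂−J=2  J+j₁−j₂=3  J−j₁+j₂=2  j₁+j₂+J+1=8
(j₁±m₁, j₂±m₂, J±M) = (0,5,3,1,1,4)
P² = 432/7
sum k=2..2:
  [2] +1/12 = 1/12
S = 1/12
C² = P²·S² = 3/7 ; C = +0.654654

+0.654654  (= +√(3/7))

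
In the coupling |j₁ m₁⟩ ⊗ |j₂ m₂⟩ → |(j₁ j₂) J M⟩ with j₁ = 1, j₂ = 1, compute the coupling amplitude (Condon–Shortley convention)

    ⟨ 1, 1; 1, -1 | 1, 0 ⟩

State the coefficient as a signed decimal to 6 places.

+0.707107  (= +√(1/2))

j₁+j₂−J=1  J+j₁−j₂=1  J−j₁+j₂=1  j₁+j₂+J+1=4
(j₁±m₁, j₂±m₂, J±M) = (2,0,0,2,1,1)
P² = 1/2
sum k=0..0:
  [0] +1/1 = 1
S = 1
C² = P²·S² = 1/2 ; C = +0.707107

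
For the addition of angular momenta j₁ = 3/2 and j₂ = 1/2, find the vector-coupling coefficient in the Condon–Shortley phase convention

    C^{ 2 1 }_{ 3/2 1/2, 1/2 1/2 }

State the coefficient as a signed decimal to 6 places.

triangle: 0!×3!×1!/5! = 6/120
(j±m)!: 2!×1!×1!×0!×3!×1! = 12
prefactor² = (2J+1)×Δ×N² = 3
  k=0: +1/(0!×0!×1!×1!×2!×0!) = 1/2
Σ = 1/2  ⇒  CG² = 3×1/2² = 3/4
CG = +√(3/4) = +0.866025

+0.866025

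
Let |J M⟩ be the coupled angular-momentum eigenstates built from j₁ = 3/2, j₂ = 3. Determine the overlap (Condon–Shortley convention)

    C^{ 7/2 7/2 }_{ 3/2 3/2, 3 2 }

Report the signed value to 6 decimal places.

+0.577350

j₁+j₂−J=1  J+j₁−j₂=2  J−j₁+j₂=5  j₁+j₂+J+1=9
(j₁±m₁, j₂±m₂, J±M) = (3,0,5,1,7,0)
P² = 19200
sum k=0..0:
  [0] +1/240 = 1/240
S = 1/240
C² = P²·S² = 1/3 ; C = +0.577350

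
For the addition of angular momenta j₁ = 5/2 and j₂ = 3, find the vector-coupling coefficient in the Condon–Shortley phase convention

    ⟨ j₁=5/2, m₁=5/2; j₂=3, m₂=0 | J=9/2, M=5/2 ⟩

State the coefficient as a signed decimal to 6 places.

+√(25/66) ≈ +0.615457

triangle: 1!·4!·5!/11! = 2880/39916800
(j±m)!: 5!·0!·3!·3!·7!·2! = 43545600
prefactor² = (2J+1)·Δ·N² = 345600/11
  k=0: +1/(0!·1!·0!·3!·4!·2!) = 1/288
Σ = 1/288  ⇒  CG² = 345600/11·1/288² = 25/66
CG = +√(25/66) = +0.615457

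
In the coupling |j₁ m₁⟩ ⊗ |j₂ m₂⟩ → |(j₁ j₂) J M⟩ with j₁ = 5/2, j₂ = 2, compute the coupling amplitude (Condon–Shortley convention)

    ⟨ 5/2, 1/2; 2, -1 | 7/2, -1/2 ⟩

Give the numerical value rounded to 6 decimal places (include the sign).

triangle: 1!*4!*3!/9! = 144/362880
(j±m)!: 3!*2!*1!*3!*3!*4! = 10368
prefactor² = (2J+1)*Δ*N² = 1152/35
  k=0: +1/(0!*1!*2!*1!*2!*2!) = 1/8
  k=1: −1/(1!*0!*1!*0!*3!*3!) = -1/36
Σ = 7/72  ⇒  CG² = 1152/35*7/72² = 14/45
CG = +√(14/45) = +0.557773

+0.557773  (= +√(14/45))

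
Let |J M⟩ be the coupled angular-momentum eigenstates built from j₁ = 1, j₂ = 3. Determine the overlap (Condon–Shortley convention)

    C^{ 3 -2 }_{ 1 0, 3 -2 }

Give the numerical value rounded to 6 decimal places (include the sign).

+√(1/3) = +0.577350

√[7·1!1!5!/8! · 1!1!1!5!1!5!] = √(300)
  +(−1)^0/∏(0,1,1,1,0,4)! = 1/24  (running 1/24)
  +(−1)^1/∏(1,0,0,0,1,5)! = -1/120  (running 1/30)
⟨..|..⟩ = √(300)·(1/30) = +0.577350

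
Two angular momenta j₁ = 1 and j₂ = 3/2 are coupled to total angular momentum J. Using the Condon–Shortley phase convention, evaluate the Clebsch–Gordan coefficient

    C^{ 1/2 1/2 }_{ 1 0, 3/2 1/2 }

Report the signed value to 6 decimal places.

−√(1/3) = -0.577350

√[2·2!0!1!/4! · 1!1!2!1!1!0!] = √(1/3)
  +(−1)^1/∏(1,1,0,1,0,0)! = -1  (running -1)
⟨..|..⟩ = √(1/3)·(-1) = -0.577350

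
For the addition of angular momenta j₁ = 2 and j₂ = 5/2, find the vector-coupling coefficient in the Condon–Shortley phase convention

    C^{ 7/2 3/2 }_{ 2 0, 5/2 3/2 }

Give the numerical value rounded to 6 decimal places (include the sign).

−√(2/7) = -0.534522

triangle: 1!×3!×4!/9! = 144/362880
(j±m)!: 2!×2!×4!×1!×5!×2! = 23040
prefactor² = (2J+1)×Δ×N² = 512/7
  k=0: +1/(0!×1!×2!×4!×1!×0!) = 1/48
  k=1: −1/(1!×0!×1!×3!×2!×1!) = -1/12
Σ = -1/16  ⇒  CG² = 512/7×(-1/16)² = 2/7
CG = −√(2/7) = -0.534522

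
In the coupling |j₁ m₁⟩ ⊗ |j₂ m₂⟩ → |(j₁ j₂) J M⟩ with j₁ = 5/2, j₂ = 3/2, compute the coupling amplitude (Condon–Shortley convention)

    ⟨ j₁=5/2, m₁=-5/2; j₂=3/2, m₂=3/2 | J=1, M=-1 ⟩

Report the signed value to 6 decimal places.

triangle: 3!·2!·0!/6! = 12/720
(j±m)!: 0!·5!·3!·0!·0!·2! = 1440
prefactor² = (2J+1)·Δ·N² = 72
  k=3: −1/(3!·0!·2!·0!·0!·0!) = -1/12
Σ = -1/12  ⇒  CG² = 72·(-1/12)² = 1/2
CG = −√(1/2) = -0.707107

-0.707107  (= −√(1/2))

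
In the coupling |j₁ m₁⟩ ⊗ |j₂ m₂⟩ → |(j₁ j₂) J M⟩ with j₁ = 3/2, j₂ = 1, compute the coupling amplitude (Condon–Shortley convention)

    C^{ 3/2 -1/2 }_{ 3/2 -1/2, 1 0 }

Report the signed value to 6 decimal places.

−√(1/15) ≈ -0.258199

triangle: 1!*2!*1!/5! = 2/120
(j±m)!: 1!*2!*1!*1!*1!*2! = 4
prefactor² = (2J+1)*Δ*N² = 4/15
  k=0: +1/(0!*1!*2!*1!*0!*0!) = 1/2
  k=1: −1/(1!*0!*1!*0!*1!*1!) = -1
Σ = -1/2  ⇒  CG² = 4/15*(-1/2)² = 1/15
CG = −√(1/15) = -0.258199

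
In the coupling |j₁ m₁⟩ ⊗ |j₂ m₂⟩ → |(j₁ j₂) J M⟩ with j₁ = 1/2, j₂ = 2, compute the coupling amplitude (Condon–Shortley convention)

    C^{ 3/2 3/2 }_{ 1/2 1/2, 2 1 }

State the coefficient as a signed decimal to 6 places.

+√(1/5) = +0.447214

√[4·1!0!3!/5! · 1!0!3!1!3!0!] = √(36/5)
  +(−1)^0/∏(0,1,0,3,0,0)! = 1/6  (running 1/6)
⟨..|..⟩ = √(36/5)·(1/6) = +0.447214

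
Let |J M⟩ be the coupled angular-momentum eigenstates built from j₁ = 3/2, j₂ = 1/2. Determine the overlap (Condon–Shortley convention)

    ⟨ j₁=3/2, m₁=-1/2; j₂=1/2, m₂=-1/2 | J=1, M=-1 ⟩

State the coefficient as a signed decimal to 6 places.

+√(1/4) = +0.500000

j₁+j₂−J=1  J+j₁−j₂=2  J−j₁+j₂=0  j₁+j₂+J+1=4
(j₁±m₁, j₂±m₂, J±M) = (1,2,0,1,0,2)
P² = 1
sum k=0..0:
  [0] +1/2 = 1/2
S = 1/2
C² = P²·S² = 1/4 ; C = +0.500000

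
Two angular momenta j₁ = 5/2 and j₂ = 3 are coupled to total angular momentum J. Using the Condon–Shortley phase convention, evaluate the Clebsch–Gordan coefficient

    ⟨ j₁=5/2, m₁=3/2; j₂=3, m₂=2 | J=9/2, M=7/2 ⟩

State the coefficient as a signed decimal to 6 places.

√[10·1!4!5!/11! · 4!1!5!1!8!1!] = √(921600/11)
  +(−1)^0/∏(0,1,1,5,3,0)! = 1/720  (running 1/720)
  +(−1)^1/∏(1,0,0,4,4,1)! = -1/576  (running -1/2880)
⟨..|..⟩ = √(921600/11)·(-1/2880) = -0.100504

−√(1/99) = -0.100504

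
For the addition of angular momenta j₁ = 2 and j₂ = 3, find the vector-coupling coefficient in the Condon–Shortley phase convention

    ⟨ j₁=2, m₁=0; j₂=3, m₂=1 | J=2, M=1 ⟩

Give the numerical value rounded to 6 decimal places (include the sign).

+0.377964

triangle: 3!·1!·3!/8! = 36/40320
(j±m)!: 2!·2!·4!·2!·3!·1! = 1152
prefactor² = (2J+1)·Δ·N² = 36/7
  k=1: −1/(1!·2!·1!·3!·0!·0!) = -1/12
  k=2: +1/(2!·1!·0!·2!·1!·1!) = 1/4
Σ = 1/6  ⇒  CG² = 36/7·1/6² = 1/7
CG = +√(1/7) = +0.377964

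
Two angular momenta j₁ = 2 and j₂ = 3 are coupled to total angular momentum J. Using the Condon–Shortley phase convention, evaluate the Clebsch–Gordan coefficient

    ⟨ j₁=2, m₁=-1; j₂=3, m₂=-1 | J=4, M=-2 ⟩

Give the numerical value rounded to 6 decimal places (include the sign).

-0.188982

triangle: 1!*3!*5!/10! = 720/3628800
(j±m)!: 1!*3!*2!*4!*2!*6! = 414720
prefactor² = (2J+1)*Δ*N² = 5184/7
  k=0: +1/(0!*1!*3!*2!*0!*3!) = 1/72
  k=1: −1/(1!*0!*2!*1!*1!*4!) = -1/48
Σ = -1/144  ⇒  CG² = 5184/7*(-1/144)² = 1/28
CG = −√(1/28) = -0.188982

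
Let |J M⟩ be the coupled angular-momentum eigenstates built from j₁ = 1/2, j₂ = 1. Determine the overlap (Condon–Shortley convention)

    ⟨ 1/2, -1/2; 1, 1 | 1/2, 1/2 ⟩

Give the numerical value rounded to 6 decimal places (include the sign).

triangle: 1!*0!*1!/3! = 1/6
(j±m)!: 0!*1!*2!*0!*1!*0! = 2
prefactor² = (2J+1)*Δ*N² = 2/3
  k=1: −1/(1!*0!*0!*1!*0!*0!) = -1
Σ = -1  ⇒  CG² = 2/3*(-1)² = 2/3
CG = −√(2/3) = -0.816497

−√(2/3) ≈ -0.816497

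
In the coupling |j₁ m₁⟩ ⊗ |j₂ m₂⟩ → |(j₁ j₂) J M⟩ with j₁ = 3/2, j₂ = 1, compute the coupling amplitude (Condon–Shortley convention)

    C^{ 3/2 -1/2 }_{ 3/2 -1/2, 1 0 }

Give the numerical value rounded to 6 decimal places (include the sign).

√[4·1!2!1!/5! · 1!2!1!1!1!2!] = √(4/15)
  +(−1)^0/∏(0,1,2,1,0,0)! = 1/2  (running 1/2)
  +(−1)^1/∏(1,0,1,0,1,1)! = -1  (running -1/2)
⟨..|..⟩ = √(4/15)·(-1/2) = -0.258199

-0.258199  (= −√(1/15))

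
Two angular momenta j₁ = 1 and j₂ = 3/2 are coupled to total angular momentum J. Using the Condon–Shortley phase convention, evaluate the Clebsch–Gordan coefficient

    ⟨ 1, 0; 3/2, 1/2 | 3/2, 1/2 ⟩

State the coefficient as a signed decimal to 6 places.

triangle: 1!·1!·2!/5! = 2/120
(j±m)!: 1!·1!·2!·1!·2!·1! = 4
prefactor² = (2J+1)·Δ·N² = 4/15
  k=0: +1/(0!·1!·1!·2!·0!·0!) = 1/2
  k=1: −1/(1!·0!·0!·1!·1!·1!) = -1
Σ = -1/2  ⇒  CG² = 4/15·(-1/2)² = 1/15
CG = −√(1/15) = -0.258199

-0.258199  (= −√(1/15))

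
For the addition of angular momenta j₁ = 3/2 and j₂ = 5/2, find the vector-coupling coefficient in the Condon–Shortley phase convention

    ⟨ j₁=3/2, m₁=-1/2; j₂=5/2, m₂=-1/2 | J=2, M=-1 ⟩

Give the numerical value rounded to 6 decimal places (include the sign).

-0.545545  (= −√(25/84))

j₁+j₂−J=2  J+j₁−j₂=1  J−j₁+j₂=3  j₁+j₂+J+1=7
(j₁±m₁, j₂±m₂, J±M) = (1,2,2,3,1,3)
P² = 12/7
sum k=1..2:
  [1] −1/2 = -1/2
  [2] +1/12 = 1/12
S = -5/12
C² = P²·S² = 25/84 ; C = -0.545545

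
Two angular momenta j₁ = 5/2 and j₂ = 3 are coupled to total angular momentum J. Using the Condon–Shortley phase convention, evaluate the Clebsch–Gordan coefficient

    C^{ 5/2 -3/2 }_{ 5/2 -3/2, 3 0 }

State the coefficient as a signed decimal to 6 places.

√[6·3!2!3!/9! · 1!4!3!3!1!4!] = √(864/35)
  +(−1)^2/∏(2,1,2,1,0,2)! = 1/8  (running 1/8)
  +(−1)^3/∏(3,0,1,0,1,3)! = -1/36  (running 7/72)
⟨..|..⟩ = √(864/35)·(7/72) = +0.483046

+0.483046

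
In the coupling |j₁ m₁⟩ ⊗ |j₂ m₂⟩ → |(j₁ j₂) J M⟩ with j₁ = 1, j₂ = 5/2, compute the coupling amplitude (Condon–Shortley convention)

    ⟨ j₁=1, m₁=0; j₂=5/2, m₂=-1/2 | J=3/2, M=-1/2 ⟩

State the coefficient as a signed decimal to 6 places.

−√(2/5) ≈ -0.632456

triangle: 2!×0!×3!/6! = 12/720
(j±m)!: 1!×1!×2!×3!×1!×2! = 24
prefactor² = (2J+1)×Δ×N² = 8/5
  k=1: −1/(1!×1!×0!×1!×0!×2!) = -1/2
Σ = -1/2  ⇒  CG² = 8/5×(-1/2)² = 2/5
CG = −√(2/5) = -0.632456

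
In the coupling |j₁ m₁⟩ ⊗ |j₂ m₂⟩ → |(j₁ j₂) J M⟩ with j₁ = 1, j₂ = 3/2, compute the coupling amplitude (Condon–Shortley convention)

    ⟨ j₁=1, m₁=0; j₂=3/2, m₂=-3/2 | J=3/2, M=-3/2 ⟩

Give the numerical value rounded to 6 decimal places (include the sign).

+√(3/5) ≈ +0.774597

√[4·1!1!2!/5! · 1!1!0!3!0!3!] = √(12/5)
  +(−1)^0/∏(0,1,1,0,0,2)! = 1/2  (running 1/2)
⟨..|..⟩ = √(12/5)·(1/2) = +0.774597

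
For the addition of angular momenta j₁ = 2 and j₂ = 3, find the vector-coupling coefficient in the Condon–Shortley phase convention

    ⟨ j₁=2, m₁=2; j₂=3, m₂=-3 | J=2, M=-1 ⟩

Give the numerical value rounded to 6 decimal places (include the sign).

+√(5/14) = +0.597614

j₁+j₂−J=3  J+j₁−j₂=1  J−j₁+j₂=3  j₁+j₂+J+1=8
(j₁±m₁, j₂±m₂, J±M) = (4,0,0,6,1,3)
P² = 3240/7
sum k=0..0:
  [0] +1/36 = 1/36
S = 1/36
C² = P²·S² = 5/14 ; C = +0.597614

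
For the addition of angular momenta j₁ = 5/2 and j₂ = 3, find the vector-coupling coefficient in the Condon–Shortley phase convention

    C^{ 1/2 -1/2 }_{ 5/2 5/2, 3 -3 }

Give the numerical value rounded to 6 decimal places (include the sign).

+0.534522

j₁+j₂−J=5  J+j₁−j₂=0  J−j₁+j₂=1  j₁+j₂+J+1=7
(j₁±m₁, j₂±m₂, J±M) = (5,0,0,6,0,1)
P² = 28800/7
sum k=0..0:
  [0] +1/120 = 1/120
S = 1/120
C² = P²·S² = 2/7 ; C = +0.534522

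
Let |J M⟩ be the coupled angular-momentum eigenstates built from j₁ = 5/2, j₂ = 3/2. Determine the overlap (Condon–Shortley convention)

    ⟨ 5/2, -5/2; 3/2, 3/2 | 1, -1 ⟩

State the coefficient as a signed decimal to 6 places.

−√(1/2) ≈ -0.707107

triangle: 3!*2!*0!/6! = 12/720
(j±m)!: 0!*5!*3!*0!*0!*2! = 1440
prefactor² = (2J+1)*Δ*N² = 72
  k=3: −1/(3!*0!*2!*0!*0!*0!) = -1/12
Σ = -1/12  ⇒  CG² = 72*(-1/12)² = 1/2
CG = −√(1/2) = -0.707107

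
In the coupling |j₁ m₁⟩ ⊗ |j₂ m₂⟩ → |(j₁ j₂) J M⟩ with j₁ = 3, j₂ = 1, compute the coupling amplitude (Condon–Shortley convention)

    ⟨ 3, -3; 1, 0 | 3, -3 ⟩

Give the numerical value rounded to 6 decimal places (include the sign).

-0.866025

j₁+j₂−J=1  J+j₁−j₂=5  J−j₁+j₂=1  j₁+j₂+J+1=8
(j₁±m₁, j₂±m₂, J±M) = (0,6,1,1,0,6)
P² = 10800
sum k=1..1:
  [1] −1/120 = -1/120
S = -1/120
C² = P²·S² = 3/4 ; C = -0.866025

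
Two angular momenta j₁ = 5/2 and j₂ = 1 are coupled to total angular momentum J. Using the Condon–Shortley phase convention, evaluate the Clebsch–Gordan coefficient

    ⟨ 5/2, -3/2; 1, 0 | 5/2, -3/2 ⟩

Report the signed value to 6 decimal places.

-0.507093

triangle: 1!·4!·1!/7! = 24/5040
(j±m)!: 1!·4!·1!·1!·1!·4! = 576
prefactor² = (2J+1)·Δ·N² = 576/35
  k=0: +1/(0!·1!·4!·1!·0!·0!) = 1/24
  k=1: −1/(1!·0!·3!·0!·1!·1!) = -1/6
Σ = -1/8  ⇒  CG² = 576/35·(-1/8)² = 9/35
CG = −√(9/35) = -0.507093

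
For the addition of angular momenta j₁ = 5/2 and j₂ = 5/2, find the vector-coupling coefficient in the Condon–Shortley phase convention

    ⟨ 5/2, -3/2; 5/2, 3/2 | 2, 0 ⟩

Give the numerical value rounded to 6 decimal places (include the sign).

triangle: 3!*2!*2!/8! = 24/40320
(j±m)!: 1!*4!*4!*1!*2!*2! = 2304
prefactor² = (2J+1)*Δ*N² = 48/7
  k=2: +1/(2!*1!*2!*2!*0!*0!) = 1/8
  k=3: −1/(3!*0!*1!*1!*1!*1!) = -1/6
Σ = -1/24  ⇒  CG² = 48/7*(-1/24)² = 1/84
CG = −√(1/84) = -0.109109

-0.109109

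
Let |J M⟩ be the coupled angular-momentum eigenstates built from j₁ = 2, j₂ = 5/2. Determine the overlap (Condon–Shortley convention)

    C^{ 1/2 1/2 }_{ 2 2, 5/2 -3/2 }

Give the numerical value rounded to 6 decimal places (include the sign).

triangle: 4!·0!·1!/6! = 24/720
(j±m)!: 4!·0!·1!·4!·1!·0! = 576
prefactor² = (2J+1)·Δ·N² = 192/5
  k=0: +1/(0!·4!·0!·1!·0!·0!) = 1/24
Σ = 1/24  ⇒  CG² = 192/5·1/24² = 1/15
CG = +√(1/15) = +0.258199

+√(1/15) ≈ +0.258199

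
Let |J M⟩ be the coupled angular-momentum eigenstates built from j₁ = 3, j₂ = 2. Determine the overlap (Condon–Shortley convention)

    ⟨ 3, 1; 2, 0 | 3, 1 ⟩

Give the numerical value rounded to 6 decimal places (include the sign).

−√(3/20) ≈ -0.387298

√[7·2!4!2!/9! · 4!2!2!2!4!2!] = √(256/15)
  +(−1)^0/∏(0,2,2,2,2,0)! = 1/16  (running 1/16)
  +(−1)^1/∏(1,1,1,1,3,1)! = -1/6  (running -5/48)
  +(−1)^2/∏(2,0,0,0,4,2)! = 1/96  (running -3/32)
⟨..|..⟩ = √(256/15)·(-3/32) = -0.387298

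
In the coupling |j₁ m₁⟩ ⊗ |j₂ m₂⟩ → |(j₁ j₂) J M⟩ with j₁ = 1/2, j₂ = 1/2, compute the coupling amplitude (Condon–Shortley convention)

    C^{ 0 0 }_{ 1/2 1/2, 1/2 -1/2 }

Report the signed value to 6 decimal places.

+0.707107

triangle: 1!·0!·0!/2! = 1/2
(j±m)!: 1!·0!·0!·1!·0!·0! = 1
prefactor² = (2J+1)·Δ·N² = 1/2
  k=0: +1/(0!·1!·0!·0!·0!·0!) = 1
Σ = 1  ⇒  CG² = 1/2·1² = 1/2
CG = +√(1/2) = +0.707107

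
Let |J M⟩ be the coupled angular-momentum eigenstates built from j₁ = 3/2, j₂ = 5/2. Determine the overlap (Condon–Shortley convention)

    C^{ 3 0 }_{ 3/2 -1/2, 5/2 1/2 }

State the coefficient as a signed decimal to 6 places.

−√(1/5) = -0.447214

j₁+j₂−J=1  J+j₁−j₂=2  J−j₁+j₂=4  j₁+j₂+J+1=8
(j₁±m₁, j₂±m₂, J±M) = (1,2,3,2,3,3)
P² = 36/5
sum k=0..1:
  [0] +1/12 = 1/12
  [1] −1/4 = -1/4
S = -1/6
C² = P²·S² = 1/5 ; C = -0.447214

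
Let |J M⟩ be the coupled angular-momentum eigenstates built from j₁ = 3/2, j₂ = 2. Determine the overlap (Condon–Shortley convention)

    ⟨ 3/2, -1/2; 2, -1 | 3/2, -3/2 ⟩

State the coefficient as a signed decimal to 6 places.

triangle: 2!*1!*2!/6! = 4/720
(j±m)!: 1!*2!*1!*3!*0!*3! = 72
prefactor² = (2J+1)*Δ*N² = 8/5
  k=1: −1/(1!*1!*1!*0!*0!*2!) = -1/2
Σ = -1/2  ⇒  CG² = 8/5*(-1/2)² = 2/5
CG = −√(2/5) = -0.632456

-0.632456  (= −√(2/5))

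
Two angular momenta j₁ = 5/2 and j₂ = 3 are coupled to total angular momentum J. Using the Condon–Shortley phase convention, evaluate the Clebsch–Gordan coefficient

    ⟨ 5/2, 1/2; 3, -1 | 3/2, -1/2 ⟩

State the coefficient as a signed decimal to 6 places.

−√(1/105) ≈ -0.097590

√[4·4!1!2!/8! · 3!2!2!4!1!2!] = √(192/35)
  +(−1)^1/∏(1,3,1,1,0,1)! = -1/6  (running -1/6)
  +(−1)^2/∏(2,2,0,0,1,2)! = 1/8  (running -1/24)
⟨..|..⟩ = √(192/35)·(-1/24) = -0.097590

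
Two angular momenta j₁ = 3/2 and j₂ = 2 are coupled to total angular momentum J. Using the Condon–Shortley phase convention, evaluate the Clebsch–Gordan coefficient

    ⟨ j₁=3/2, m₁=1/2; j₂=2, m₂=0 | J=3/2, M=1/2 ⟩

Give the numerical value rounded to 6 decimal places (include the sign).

j₁+j₂−J=2  J+j₁−j₂=1  J−j₁+j₂=2  j₁+j₂+J+1=6
(j₁±m₁, j₂±m₂, J±M) = (2,1,2,2,2,1)
P² = 16/45
sum k=0..1:
  [0] +1/4 = 1/4
  [1] −1/1 = -1
S = -3/4
C² = P²·S² = 1/5 ; C = -0.447214

−√(1/5) = -0.447214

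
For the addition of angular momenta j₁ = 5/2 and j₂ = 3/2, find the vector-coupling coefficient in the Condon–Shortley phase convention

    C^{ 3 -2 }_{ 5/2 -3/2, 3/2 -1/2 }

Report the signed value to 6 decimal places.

√[7·1!4!2!/8! · 1!4!1!2!1!5!] = √(48)
  +(−1)^0/∏(0,1,4,1,0,1)! = 1/24  (running 1/24)
  +(−1)^1/∏(1,0,3,0,1,2)! = -1/12  (running -1/24)
⟨..|..⟩ = √(48)·(-1/24) = -0.288675

-0.288675  (= −√(1/12))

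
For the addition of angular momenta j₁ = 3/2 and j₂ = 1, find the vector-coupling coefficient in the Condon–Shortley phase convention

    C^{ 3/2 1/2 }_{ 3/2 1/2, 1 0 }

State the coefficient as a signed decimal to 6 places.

√[4·1!2!1!/5! · 2!1!1!1!2!1!] = √(4/15)
  +(−1)^0/∏(0,1,1,1,1,0)! = 1  (running 1)
  +(−1)^1/∏(1,0,0,0,2,1)! = -1/2  (running 1/2)
⟨..|..⟩ = √(4/15)·(1/2) = +0.258199

+0.258199  (= +√(1/15))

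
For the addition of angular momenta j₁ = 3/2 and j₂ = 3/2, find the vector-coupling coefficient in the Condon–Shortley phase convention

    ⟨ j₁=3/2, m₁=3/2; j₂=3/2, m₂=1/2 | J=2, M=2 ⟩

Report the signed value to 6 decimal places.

+0.707107

√[5·1!2!2!/6! · 3!0!2!1!4!0!] = √(8)
  +(−1)^0/∏(0,1,0,2,2,0)! = 1/4  (running 1/4)
⟨..|..⟩ = √(8)·(1/4) = +0.707107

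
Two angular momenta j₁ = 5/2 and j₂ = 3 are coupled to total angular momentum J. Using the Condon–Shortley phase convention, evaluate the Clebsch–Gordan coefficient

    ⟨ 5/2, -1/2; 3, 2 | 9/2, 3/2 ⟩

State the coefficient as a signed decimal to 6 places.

−√(169/462) ≈ -0.604815

√[10·1!4!5!/11! · 2!3!5!1!6!3!] = √(345600/77)
  +(−1)^0/∏(0,1,3,5,1,0)! = 1/720  (running 1/720)
  +(−1)^1/∏(1,0,2,4,2,1)! = -1/96  (running -13/1440)
⟨..|..⟩ = √(345600/77)·(-13/1440) = -0.604815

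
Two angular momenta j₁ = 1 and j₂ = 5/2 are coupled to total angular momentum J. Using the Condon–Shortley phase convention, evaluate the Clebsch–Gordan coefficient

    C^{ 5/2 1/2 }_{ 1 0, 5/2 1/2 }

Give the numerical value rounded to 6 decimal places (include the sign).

−√(1/35) = -0.169031

√[6·1!1!4!/7! · 1!1!3!2!3!2!] = √(144/35)
  +(−1)^0/∏(0,1,1,3,0,1)! = 1/6  (running 1/6)
  +(−1)^1/∏(1,0,0,2,1,2)! = -1/4  (running -1/12)
⟨..|..⟩ = √(144/35)·(-1/12) = -0.169031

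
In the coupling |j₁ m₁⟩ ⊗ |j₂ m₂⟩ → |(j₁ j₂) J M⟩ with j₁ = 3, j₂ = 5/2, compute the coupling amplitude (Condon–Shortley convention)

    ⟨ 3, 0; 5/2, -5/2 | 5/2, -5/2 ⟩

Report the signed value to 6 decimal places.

+√(5/42) ≈ +0.345033

√[6·3!3!2!/9! · 3!3!0!5!0!5!] = √(4320/7)
  +(−1)^0/∏(0,3,3,0,0,2)! = 1/72  (running 1/72)
⟨..|..⟩ = √(4320/7)·(1/72) = +0.345033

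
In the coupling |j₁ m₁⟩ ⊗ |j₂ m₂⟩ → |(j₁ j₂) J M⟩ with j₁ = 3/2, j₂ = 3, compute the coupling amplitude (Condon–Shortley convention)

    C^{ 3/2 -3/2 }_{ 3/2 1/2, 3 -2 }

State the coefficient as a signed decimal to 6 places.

-0.534522  (= −√(2/7))

triangle: 3!×0!×3!/7! = 36/5040
(j±m)!: 2!×1!×1!×5!×0!×3! = 1440
prefactor² = (2J+1)×Δ×N² = 288/7
  k=1: −1/(1!×2!×0!×0!×0!×3!) = -1/12
Σ = -1/12  ⇒  CG² = 288/7×(-1/12)² = 2/7
CG = −√(2/7) = -0.534522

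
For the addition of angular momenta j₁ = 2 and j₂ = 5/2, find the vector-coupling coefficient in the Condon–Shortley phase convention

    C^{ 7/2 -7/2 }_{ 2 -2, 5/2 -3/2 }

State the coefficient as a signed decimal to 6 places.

j₁+j₂−J=1  J+j₁−j₂=3  J−j₁+j₂=4  j₁+j₂+J+1=9
(j₁±m₁, j₂±m₂, J±M) = (0,4,1,4,0,7)
P² = 9216
sum k=1..1:
  [1] −1/144 = -1/144
S = -1/144
C² = P²·S² = 4/9 ; C = -0.666667

−√(4/9) = -0.666667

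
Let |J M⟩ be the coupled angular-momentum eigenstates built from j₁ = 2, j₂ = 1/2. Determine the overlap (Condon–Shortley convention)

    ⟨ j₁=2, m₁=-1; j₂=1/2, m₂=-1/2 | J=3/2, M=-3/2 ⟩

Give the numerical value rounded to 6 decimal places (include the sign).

√[4·1!3!0!/5! · 1!3!0!1!0!3!] = √(36/5)
  +(−1)^0/∏(0,1,3,0,0,0)! = 1/6  (running 1/6)
⟨..|..⟩ = √(36/5)·(1/6) = +0.447214

+√(1/5) ≈ +0.447214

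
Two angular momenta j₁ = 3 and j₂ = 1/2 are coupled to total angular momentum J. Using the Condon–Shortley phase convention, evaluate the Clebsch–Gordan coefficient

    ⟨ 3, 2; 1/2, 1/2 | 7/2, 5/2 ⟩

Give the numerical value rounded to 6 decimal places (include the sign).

+0.925820  (= +√(6/7))

j₁+j₂−J=0  J+j₁−j₂=6  J−j₁+j₂=1  j₁+j₂+J+1=8
(j₁±m₁, j₂±m₂, J±M) = (5,1,1,0,6,1)
P² = 86400/7
sum k=0..0:
  [0] +1/120 = 1/120
S = 1/120
C² = P²·S² = 6/7 ; C = +0.925820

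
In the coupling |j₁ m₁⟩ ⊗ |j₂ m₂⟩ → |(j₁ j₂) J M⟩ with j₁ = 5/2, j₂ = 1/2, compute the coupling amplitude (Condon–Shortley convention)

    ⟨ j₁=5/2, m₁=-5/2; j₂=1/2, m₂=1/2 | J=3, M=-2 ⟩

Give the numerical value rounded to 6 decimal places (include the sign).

+√(1/6) ≈ +0.408248

√[7·0!5!1!/7! · 0!5!1!0!1!5!] = √(2400)
  +(−1)^0/∏(0,0,5,1,0,0)! = 1/120  (running 1/120)
⟨..|..⟩ = √(2400)·(1/120) = +0.408248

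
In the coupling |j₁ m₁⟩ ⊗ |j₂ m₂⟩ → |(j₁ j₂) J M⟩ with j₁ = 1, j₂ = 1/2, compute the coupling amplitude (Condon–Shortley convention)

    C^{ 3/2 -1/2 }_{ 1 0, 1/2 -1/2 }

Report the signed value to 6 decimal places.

j₁+j₂−J=0  J+j₁−j₂=2  J−j₁+j₂=1  j₁+j₂+J+1=4
(j₁±m₁, j₂±m₂, J±M) = (1,1,0,1,1,2)
P² = 2/3
sum k=0..0:
  [0] +1/1 = 1
S = 1
C² = P²·S² = 2/3 ; C = +0.816497

+0.816497  (= +√(2/3))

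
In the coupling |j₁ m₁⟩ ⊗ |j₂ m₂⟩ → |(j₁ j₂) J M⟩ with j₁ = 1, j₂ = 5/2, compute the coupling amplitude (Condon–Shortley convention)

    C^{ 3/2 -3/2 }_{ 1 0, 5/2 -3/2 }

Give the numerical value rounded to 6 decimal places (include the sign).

triangle: 2!×0!×3!/6! = 12/720
(j±m)!: 1!×1!×1!×4!×0!×3! = 144
prefactor² = (2J+1)×Δ×N² = 48/5
  k=1: −1/(1!×1!×0!×0!×0!×3!) = -1/6
Σ = -1/6  ⇒  CG² = 48/5×(-1/6)² = 4/15
CG = −√(4/15) = -0.516398

-0.516398  (= −√(4/15))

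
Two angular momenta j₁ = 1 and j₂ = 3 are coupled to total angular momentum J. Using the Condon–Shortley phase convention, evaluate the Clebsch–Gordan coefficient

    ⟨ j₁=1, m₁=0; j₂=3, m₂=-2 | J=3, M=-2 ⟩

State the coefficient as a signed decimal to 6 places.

+0.577350  (= +√(1/3))

triangle: 1!*1!*5!/8! = 120/40320
(j±m)!: 1!*1!*1!*5!*1!*5! = 14400
prefactor² = (2J+1)*Δ*N² = 300
  k=0: +1/(0!*1!*1!*1!*0!*4!) = 1/24
  k=1: −1/(1!*0!*0!*0!*1!*5!) = -1/120
Σ = 1/30  ⇒  CG² = 300*1/30² = 1/3
CG = +√(1/3) = +0.577350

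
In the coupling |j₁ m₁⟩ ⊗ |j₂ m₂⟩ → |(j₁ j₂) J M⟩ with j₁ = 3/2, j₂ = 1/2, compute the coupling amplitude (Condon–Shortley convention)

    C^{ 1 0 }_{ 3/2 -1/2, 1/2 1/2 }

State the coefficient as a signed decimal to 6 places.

−√(1/2) = -0.707107

√[3·1!2!0!/4! · 1!2!1!0!1!1!] = √(1/2)
  +(−1)^1/∏(1,0,1,0,1,0)! = -1  (running -1)
⟨..|..⟩ = √(1/2)·(-1) = -0.707107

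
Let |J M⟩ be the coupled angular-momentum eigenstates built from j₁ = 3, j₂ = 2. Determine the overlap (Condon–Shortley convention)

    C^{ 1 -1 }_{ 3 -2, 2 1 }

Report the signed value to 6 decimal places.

√[3·4!2!0!/7! · 1!5!3!1!0!2!] = √(288/7)
  +(−1)^3/∏(3,1,2,0,0,0)! = -1/12  (running -1/12)
⟨..|..⟩ = √(288/7)·(-1/12) = -0.534522

-0.534522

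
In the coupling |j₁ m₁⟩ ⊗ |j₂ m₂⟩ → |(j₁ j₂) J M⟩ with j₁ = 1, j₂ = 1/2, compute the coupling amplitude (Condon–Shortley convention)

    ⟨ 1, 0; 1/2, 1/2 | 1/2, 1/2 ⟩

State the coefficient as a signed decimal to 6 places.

j₁+j₂−J=1  J+j₁−j₂=1  J−j₁+j₂=0  j₁+j₂+J+1=3
(j₁±m₁, j₂±m₂, J±M) = (1,1,1,0,1,0)
P² = 1/3
sum k=1..1:
  [1] −1/1 = -1
S = -1
C² = P²·S² = 1/3 ; C = -0.577350

−√(1/3) = -0.577350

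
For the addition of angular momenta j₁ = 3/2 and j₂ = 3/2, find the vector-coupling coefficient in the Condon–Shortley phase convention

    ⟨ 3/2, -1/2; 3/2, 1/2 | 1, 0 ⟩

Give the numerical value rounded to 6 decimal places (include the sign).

j₁+j₂−J=2  J+j₁−j₂=1  J−j₁+j₂=1  j₁+j₂+J+1=5
(j₁±m₁, j₂±m₂, J±M) = (1,2,2,1,1,1)
P² = 1/5
sum k=1..2:
  [1] −1/1 = -1
  [2] +1/2 = 1/2
S = -1/2
C² = P²·S² = 1/20 ; C = -0.223607

-0.223607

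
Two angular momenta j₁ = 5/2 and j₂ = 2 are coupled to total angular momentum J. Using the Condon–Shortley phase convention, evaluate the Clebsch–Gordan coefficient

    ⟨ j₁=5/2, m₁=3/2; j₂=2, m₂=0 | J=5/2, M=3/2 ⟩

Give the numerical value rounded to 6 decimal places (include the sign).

−√(1/70) = -0.119523

triangle: 2!*3!*2!/8! = 24/40320
(j±m)!: 4!*1!*2!*2!*4!*1! = 2304
prefactor² = (2J+1)*Δ*N² = 288/35
  k=0: +1/(0!*2!*1!*2!*2!*0!) = 1/8
  k=1: −1/(1!*1!*0!*1!*3!*1!) = -1/6
Σ = -1/24  ⇒  CG² = 288/35*(-1/24)² = 1/70
CG = −√(1/70) = -0.119523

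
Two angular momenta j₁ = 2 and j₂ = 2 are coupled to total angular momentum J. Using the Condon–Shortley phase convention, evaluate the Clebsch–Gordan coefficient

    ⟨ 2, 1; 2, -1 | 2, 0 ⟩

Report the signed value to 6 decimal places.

triangle: 2!×2!×2!/7! = 8/5040
(j±m)!: 3!×1!×1!×3!×2!×2! = 144
prefactor² = (2J+1)×Δ×N² = 8/7
  k=0: +1/(0!×2!×1!×1!×1!×1!) = 1/2
  k=1: −1/(1!×1!×0!×0!×2!×2!) = -1/4
Σ = 1/4  ⇒  CG² = 8/7×1/4² = 1/14
CG = +√(1/14) = +0.267261

+√(1/14) ≈ +0.267261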